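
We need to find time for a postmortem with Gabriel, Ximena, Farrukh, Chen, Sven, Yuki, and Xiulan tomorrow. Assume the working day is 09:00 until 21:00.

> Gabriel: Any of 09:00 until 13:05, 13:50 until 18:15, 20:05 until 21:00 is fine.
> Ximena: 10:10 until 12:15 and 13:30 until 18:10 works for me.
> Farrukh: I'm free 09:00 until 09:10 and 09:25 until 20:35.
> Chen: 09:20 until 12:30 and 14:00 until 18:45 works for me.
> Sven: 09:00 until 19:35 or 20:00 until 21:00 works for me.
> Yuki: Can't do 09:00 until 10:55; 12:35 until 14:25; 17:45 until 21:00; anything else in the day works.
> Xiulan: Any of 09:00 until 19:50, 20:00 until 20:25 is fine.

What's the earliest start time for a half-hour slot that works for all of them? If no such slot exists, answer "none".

Gabriel free: 09:00-13:05, 13:50-18:15, 20:05-21:00.
Ximena free: 10:10-12:15, 13:30-18:10.
Farrukh free: 09:00-09:10, 09:25-20:35.
Chen free: 09:20-12:30, 14:00-18:45.
Sven free: 09:00-19:35, 20:00-21:00.
Yuki free: 10:55-12:35, 14:25-17:45 (invert busy blocks within the working day).
Xiulan free: 09:00-19:50, 20:00-20:25.
Gabriel ∩ Ximena: 10:10-12:15, 13:50-18:10.
Gabriel ∩ Ximena ∩ Farrukh: 10:10-12:15, 13:50-18:10.
Gabriel ∩ Ximena ∩ Farrukh ∩ Chen: 10:10-12:15, 14:00-18:10.
Gabriel ∩ Ximena ∩ Farrukh ∩ Chen ∩ Sven: 10:10-12:15, 14:00-18:10.
Gabriel ∩ Ximena ∩ Farrukh ∩ Chen ∩ Sven ∩ Yuki: 10:55-12:15, 14:25-17:45.
Gabriel ∩ Ximena ∩ Farrukh ∩ Chen ∩ Sven ∩ Yuki ∩ Xiulan: 10:55-12:15, 14:25-17:45.
The first common window of at least 30 minutes is 10:55-12:15, so the earliest start is 10:55.

10:55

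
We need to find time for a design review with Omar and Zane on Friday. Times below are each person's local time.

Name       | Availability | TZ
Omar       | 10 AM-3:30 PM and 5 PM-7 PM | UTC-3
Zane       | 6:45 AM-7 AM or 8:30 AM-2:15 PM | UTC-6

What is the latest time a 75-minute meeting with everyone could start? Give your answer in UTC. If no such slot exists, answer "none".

17:15

Omar in UTC: 13:00-18:30, 20:00-22:00 (add 3h to convert from UTC-3).
Zane in UTC: 12:45-13:00, 14:30-20:15 (add 6h to convert from UTC-6).
Omar ∩ Zane: 14:30-18:30, 20:00-20:15.
The last common window of at least 75 minutes is 14:30-18:30; a 75-minute meeting can start as late as 17:15 and still end by 18:30.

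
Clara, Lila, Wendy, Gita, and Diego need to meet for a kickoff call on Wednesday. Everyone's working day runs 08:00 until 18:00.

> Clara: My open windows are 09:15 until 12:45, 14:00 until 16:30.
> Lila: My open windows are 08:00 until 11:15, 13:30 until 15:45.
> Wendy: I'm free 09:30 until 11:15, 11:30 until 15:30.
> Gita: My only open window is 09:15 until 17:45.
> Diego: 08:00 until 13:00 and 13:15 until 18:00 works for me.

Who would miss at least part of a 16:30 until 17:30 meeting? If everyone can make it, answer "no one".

Clara: not fully free for 16:30-17:30. Lila: not fully free for 16:30-17:30. Wendy: not fully free for 16:30-17:30. Gita: free for 16:30-17:30. Diego: free for 16:30-17:30.

Clara, Lila, Wendy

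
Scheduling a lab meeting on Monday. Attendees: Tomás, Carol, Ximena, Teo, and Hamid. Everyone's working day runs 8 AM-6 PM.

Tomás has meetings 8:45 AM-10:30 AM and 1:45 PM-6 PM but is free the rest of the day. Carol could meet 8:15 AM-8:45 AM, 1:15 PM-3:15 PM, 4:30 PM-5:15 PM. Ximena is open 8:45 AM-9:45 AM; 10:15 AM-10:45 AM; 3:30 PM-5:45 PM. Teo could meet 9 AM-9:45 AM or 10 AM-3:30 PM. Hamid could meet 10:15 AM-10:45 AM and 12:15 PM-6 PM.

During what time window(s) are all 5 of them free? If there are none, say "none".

Tomás free: 08:00-08:45, 10:30-13:45 (invert busy blocks within the working day).
Carol free: 08:15-08:45, 13:15-15:15, 16:30-17:15.
Ximena free: 08:45-09:45, 10:15-10:45, 15:30-17:45.
Teo free: 09:00-09:45, 10:00-15:30.
Hamid free: 10:15-10:45, 12:15-18:00.
Tomás ∩ Carol: 08:15-08:45, 13:15-13:45.
Tomás ∩ Carol ∩ Ximena: ∅.
Tomás ∩ Carol ∩ Ximena ∩ Teo: ∅.
Tomás ∩ Carol ∩ Ximena ∩ Teo ∩ Hamid: ∅.
There is no time when everyone is free.

none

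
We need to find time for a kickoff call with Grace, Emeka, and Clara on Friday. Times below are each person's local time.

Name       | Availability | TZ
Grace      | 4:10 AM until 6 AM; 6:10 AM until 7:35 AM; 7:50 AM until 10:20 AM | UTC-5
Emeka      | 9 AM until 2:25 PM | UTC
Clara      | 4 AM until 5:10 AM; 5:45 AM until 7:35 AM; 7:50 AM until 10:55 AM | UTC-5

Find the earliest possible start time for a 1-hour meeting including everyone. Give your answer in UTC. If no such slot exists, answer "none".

Grace in UTC: 09:10-11:00, 11:10-12:35, 12:50-15:20 (add 5h to convert from UTC-5).
Emeka in UTC: 09:00-14:25.
Clara in UTC: 09:00-10:10, 10:45-12:35, 12:50-15:55 (add 5h to convert from UTC-5).
Grace ∩ Emeka: 09:10-11:00, 11:10-12:35, 12:50-14:25.
Grace ∩ Emeka ∩ Clara: 09:10-10:10, 10:45-11:00, 11:10-12:35, 12:50-14:25.
Those are the intersection windows.
The first common window of at least 60 minutes is 09:10-10:10, so the earliest start is 09:10.

09:10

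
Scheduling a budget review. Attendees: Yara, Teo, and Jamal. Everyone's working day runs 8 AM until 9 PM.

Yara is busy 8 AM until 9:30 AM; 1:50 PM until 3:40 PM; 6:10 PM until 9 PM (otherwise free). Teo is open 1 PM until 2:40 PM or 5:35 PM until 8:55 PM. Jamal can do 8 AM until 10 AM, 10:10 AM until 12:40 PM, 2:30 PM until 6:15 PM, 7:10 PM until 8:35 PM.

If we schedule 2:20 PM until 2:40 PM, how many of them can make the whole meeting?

1

Yara free: 09:30-13:50, 15:40-18:10 (invert busy blocks within the working day).
Teo free: 13:00-14:40, 17:35-20:55.
Jamal free: 08:00-10:00, 10:10-12:40, 14:30-18:15, 19:10-20:35.
Teo can make the full 14:20-14:40 slot — that's 1.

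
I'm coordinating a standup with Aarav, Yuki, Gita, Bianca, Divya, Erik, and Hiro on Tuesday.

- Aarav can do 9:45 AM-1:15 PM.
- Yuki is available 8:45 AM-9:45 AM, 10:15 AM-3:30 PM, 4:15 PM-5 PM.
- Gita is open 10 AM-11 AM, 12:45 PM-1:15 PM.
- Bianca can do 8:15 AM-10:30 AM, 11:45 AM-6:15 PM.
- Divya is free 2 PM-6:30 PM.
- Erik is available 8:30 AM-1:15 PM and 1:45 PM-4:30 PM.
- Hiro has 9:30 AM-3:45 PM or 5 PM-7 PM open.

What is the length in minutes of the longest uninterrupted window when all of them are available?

Aarav ∩ Yuki: 10:15-13:15.
Aarav ∩ Yuki ∩ Gita: 10:15-11:00, 12:45-13:15.
Aarav ∩ Yuki ∩ Gita ∩ Bianca: 10:15-10:30, 12:45-13:15.
Aarav ∩ Yuki ∩ Gita ∩ Bianca ∩ Divya: ∅.
Aarav ∩ Yuki ∩ Gita ∩ Bianca ∩ Divya ∩ Erik: ∅.
Aarav ∩ Yuki ∩ Gita ∩ Bianca ∩ Divya ∩ Erik ∩ Hiro: ∅.
There is no time when everyone is free.
No common window exists, so the longest block is 0 minutes.

0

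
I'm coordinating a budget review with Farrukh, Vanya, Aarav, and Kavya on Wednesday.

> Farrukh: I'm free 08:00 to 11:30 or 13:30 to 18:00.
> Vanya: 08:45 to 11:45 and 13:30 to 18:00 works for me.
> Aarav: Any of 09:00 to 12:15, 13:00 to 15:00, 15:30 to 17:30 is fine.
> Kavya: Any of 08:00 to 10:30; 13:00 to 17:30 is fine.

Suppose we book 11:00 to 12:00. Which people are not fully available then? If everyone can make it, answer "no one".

Farrukh, Kavya, Vanya

Farrukh: not fully free for 11:00-12:00. Vanya: not fully free for 11:00-12:00. Aarav: free for 11:00-12:00. Kavya: not fully free for 11:00-12:00.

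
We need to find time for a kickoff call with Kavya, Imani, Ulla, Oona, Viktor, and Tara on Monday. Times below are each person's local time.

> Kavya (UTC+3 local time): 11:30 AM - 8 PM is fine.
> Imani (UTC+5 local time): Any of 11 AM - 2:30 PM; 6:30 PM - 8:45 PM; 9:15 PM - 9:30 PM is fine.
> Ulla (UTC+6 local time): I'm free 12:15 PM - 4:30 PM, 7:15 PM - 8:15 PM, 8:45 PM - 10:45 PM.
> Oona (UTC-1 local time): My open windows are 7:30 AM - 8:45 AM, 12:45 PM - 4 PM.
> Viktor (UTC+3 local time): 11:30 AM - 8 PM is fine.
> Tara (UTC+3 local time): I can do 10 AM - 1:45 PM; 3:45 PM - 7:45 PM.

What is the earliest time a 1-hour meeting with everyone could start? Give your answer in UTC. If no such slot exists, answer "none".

Kavya in UTC: 08:30-17:00 (subtract 3h to convert from UTC+3).
Imani in UTC: 06:00-09:30, 13:30-15:45, 16:15-16:30 (subtract 5h to convert from UTC+5).
Ulla in UTC: 06:15-10:30, 13:15-14:15, 14:45-16:45 (subtract 6h to convert from UTC+6).
Oona in UTC: 08:30-09:45, 13:45-17:00 (add 1h to convert from UTC-1).
Viktor in UTC: 08:30-17:00 (subtract 3h to convert from UTC+3).
Tara in UTC: 07:00-10:45, 12:45-16:45 (subtract 3h to convert from UTC+3).
Kavya ∩ Imani: 08:30-09:30, 13:30-15:45, 16:15-16:30.
Kavya ∩ Imani ∩ Ulla: 08:30-09:30, 13:30-14:15, 14:45-15:45, 16:15-16:30.
Kavya ∩ Imani ∩ Ulla ∩ Oona: 08:30-09:30, 13:45-14:15, 14:45-15:45, 16:15-16:30.
Kavya ∩ Imani ∩ Ulla ∩ Oona ∩ Viktor: 08:30-09:30, 13:45-14:15, 14:45-15:45, 16:15-16:30.
Kavya ∩ Imani ∩ Ulla ∩ Oona ∩ Viktor ∩ Tara: 08:30-09:30, 13:45-14:15, 14:45-15:45, 16:15-16:30.
The first common window of at least 60 minutes is 08:30-09:30, so the earliest start is 08:30.

08:30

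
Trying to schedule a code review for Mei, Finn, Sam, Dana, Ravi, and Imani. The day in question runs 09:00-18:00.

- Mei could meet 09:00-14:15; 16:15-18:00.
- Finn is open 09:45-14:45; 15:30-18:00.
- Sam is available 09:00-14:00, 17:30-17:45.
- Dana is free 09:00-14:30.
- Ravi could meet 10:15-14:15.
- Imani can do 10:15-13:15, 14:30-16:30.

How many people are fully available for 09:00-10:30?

3

Mei, Sam, and Dana can make the full 09:00-10:30 slot — that's 3.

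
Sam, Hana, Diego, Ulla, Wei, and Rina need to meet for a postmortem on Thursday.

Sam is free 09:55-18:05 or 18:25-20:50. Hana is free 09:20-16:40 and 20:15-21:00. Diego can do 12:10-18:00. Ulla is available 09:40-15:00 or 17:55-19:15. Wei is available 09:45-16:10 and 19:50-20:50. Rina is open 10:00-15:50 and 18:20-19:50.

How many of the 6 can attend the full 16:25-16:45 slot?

Sam and Diego can make the full 16:25-16:45 slot — that's 2.

2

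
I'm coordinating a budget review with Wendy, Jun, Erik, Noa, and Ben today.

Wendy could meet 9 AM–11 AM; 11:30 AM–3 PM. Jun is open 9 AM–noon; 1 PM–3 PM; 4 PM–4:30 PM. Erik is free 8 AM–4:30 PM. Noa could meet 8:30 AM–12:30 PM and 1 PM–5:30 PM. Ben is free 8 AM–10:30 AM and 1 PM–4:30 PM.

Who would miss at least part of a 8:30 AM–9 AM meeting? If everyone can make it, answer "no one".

Wendy: not fully free for 08:30-09:00. Jun: not fully free for 08:30-09:00. Erik: free for 08:30-09:00. Noa: free for 08:30-09:00. Ben: free for 08:30-09:00.

Jun, Wendy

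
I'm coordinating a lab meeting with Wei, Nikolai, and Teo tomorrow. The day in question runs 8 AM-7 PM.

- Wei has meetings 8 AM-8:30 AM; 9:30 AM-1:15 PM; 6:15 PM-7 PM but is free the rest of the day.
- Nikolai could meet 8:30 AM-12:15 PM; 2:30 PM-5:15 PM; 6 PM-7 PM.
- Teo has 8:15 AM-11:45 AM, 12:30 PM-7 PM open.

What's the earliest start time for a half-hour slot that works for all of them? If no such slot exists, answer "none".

08:30

Wei free: 08:30-09:30, 13:15-18:15 (invert busy blocks within the working day).
Nikolai free: 08:30-12:15, 14:30-17:15, 18:00-19:00.
Teo free: 08:15-11:45, 12:30-19:00.
Wei ∩ Nikolai: 08:30-09:30, 14:30-17:15, 18:00-18:15.
Wei ∩ Nikolai ∩ Teo: 08:30-09:30, 14:30-17:15, 18:00-18:15.
The first common window of at least 30 minutes is 08:30-09:30, so the earliest start is 08:30.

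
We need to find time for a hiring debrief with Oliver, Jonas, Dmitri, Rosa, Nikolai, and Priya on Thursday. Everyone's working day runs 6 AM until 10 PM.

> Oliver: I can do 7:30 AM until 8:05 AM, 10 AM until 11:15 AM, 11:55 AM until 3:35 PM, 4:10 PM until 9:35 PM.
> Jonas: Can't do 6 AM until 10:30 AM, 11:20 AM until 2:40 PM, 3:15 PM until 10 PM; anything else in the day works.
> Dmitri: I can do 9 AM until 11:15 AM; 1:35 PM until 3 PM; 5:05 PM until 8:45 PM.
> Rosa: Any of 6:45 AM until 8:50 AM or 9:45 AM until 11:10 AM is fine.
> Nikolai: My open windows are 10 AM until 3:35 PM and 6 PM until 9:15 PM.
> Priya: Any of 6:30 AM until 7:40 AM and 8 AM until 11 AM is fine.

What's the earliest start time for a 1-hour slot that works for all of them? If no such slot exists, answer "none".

none

Oliver free: 07:30-08:05, 10:00-11:15, 11:55-15:35, 16:10-21:35.
Jonas free: 10:30-11:20, 14:40-15:15 (invert busy blocks within the working day).
Dmitri free: 09:00-11:15, 13:35-15:00, 17:05-20:45.
Rosa free: 06:45-08:50, 09:45-11:10.
Nikolai free: 10:00-15:35, 18:00-21:15.
Priya free: 06:30-07:40, 08:00-11:00.
Oliver ∩ Jonas: 10:30-11:15, 14:40-15:15.
Oliver ∩ Jonas ∩ Dmitri: 10:30-11:15, 14:40-15:00.
Oliver ∩ Jonas ∩ Dmitri ∩ Rosa: 10:30-11:10.
Oliver ∩ Jonas ∩ Dmitri ∩ Rosa ∩ Nikolai: 10:30-11:10.
Oliver ∩ Jonas ∩ Dmitri ∩ Rosa ∩ Nikolai ∩ Priya: 10:30-11:00.
No common window is at least 60 minutes long.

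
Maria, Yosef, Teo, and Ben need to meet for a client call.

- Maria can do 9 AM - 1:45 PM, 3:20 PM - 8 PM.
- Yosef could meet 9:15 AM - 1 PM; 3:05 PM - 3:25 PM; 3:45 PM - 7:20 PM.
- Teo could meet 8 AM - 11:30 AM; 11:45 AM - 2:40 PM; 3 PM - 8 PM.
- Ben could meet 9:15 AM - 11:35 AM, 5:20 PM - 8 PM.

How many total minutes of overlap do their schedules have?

Maria ∩ Yosef: 09:15-13:00, 15:20-15:25, 15:45-19:20.
Maria ∩ Yosef ∩ Teo: 09:15-11:30, 11:45-13:00, 15:20-15:25, 15:45-19:20.
Maria ∩ Yosef ∩ Teo ∩ Ben: 09:15-11:30, 17:20-19:20.
Those are the intersection windows.
Summing the common windows: 135 + 120 = 255 minutes.

255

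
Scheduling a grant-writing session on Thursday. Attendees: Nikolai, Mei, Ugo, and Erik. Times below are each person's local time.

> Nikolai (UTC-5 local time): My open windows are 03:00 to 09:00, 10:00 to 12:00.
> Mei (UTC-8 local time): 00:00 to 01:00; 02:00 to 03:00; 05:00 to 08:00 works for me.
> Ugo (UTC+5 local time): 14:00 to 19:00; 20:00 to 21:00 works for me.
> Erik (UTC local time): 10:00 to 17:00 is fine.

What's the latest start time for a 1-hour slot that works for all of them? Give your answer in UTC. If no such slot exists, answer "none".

15:00

Nikolai in UTC: 08:00-14:00, 15:00-17:00 (add 5h to convert from UTC-5).
Mei in UTC: 08:00-09:00, 10:00-11:00, 13:00-16:00 (add 8h to convert from UTC-8).
Ugo in UTC: 09:00-14:00, 15:00-16:00 (subtract 5h to convert from UTC+5).
Erik in UTC: 10:00-17:00.
Nikolai ∩ Mei: 08:00-09:00, 10:00-11:00, 13:00-14:00, 15:00-16:00.
Nikolai ∩ Mei ∩ Ugo: 10:00-11:00, 13:00-14:00, 15:00-16:00.
Nikolai ∩ Mei ∩ Ugo ∩ Erik: 10:00-11:00, 13:00-14:00, 15:00-16:00.
Those are the intersection windows.
The last common window of at least 60 minutes is 15:00-16:00; a 60-minute meeting can start as late as 15:00 and still end by 16:00.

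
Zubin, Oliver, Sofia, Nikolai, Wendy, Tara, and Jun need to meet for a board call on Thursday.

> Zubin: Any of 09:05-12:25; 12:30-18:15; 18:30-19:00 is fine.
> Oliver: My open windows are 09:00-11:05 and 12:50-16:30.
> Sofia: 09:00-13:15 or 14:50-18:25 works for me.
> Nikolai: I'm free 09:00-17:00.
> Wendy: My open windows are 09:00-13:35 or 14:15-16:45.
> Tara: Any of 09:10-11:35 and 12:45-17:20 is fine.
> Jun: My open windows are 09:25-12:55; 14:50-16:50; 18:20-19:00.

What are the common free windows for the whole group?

09:25-11:05, 12:50-12:55, 14:50-16:30

Zubin ∩ Oliver: 09:05-11:05, 12:50-16:30.
Zubin ∩ Oliver ∩ Sofia: 09:05-11:05, 12:50-13:15, 14:50-16:30.
Zubin ∩ Oliver ∩ Sofia ∩ Nikolai: 09:05-11:05, 12:50-13:15, 14:50-16:30.
Zubin ∩ Oliver ∩ Sofia ∩ Nikolai ∩ Wendy: 09:05-11:05, 12:50-13:15, 14:50-16:30.
Zubin ∩ Oliver ∩ Sofia ∩ Nikolai ∩ Wendy ∩ Tara: 09:10-11:05, 12:50-13:15, 14:50-16:30.
Zubin ∩ Oliver ∩ Sofia ∩ Nikolai ∩ Wendy ∩ Tara ∩ Jun: 09:25-11:05, 12:50-12:55, 14:50-16:30.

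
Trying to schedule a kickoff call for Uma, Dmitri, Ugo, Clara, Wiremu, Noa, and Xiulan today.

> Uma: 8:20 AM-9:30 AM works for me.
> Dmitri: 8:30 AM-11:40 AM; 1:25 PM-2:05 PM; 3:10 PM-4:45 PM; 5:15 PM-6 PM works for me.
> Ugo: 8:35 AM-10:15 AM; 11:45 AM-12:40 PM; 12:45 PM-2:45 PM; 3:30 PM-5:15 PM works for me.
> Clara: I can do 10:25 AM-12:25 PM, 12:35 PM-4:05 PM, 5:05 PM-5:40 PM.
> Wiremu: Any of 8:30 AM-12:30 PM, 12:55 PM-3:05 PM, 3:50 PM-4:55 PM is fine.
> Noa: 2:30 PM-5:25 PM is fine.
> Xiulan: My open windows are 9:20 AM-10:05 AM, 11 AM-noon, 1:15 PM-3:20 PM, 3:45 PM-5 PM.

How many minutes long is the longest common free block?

0

Uma ∩ Dmitri: 08:30-09:30.
Uma ∩ Dmitri ∩ Ugo: 08:35-09:30.
Uma ∩ Dmitri ∩ Ugo ∩ Clara: ∅.
Uma ∩ Dmitri ∩ Ugo ∩ Clara ∩ Wiremu: ∅.
Uma ∩ Dmitri ∩ Ugo ∩ Clara ∩ Wiremu ∩ Noa: ∅.
Uma ∩ Dmitri ∩ Ugo ∩ Clara ∩ Wiremu ∩ Noa ∩ Xiulan: ∅.
There is no time when everyone is free.
No common window exists, so the longest block is 0 minutes.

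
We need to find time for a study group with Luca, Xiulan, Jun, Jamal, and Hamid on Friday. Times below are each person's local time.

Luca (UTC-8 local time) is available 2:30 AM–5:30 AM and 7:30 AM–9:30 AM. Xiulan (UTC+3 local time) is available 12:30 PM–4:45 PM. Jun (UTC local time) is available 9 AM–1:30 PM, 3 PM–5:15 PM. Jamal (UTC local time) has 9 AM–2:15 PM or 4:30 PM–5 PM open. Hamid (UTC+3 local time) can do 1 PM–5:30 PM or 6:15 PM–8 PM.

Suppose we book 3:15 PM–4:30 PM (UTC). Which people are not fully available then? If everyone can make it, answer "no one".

Luca in UTC: 10:30-13:30, 15:30-17:30 (add 8h to convert from UTC-8).
Xiulan in UTC: 09:30-13:45 (subtract 3h to convert from UTC+3).
Jun in UTC: 09:00-13:30, 15:00-17:15.
Jamal in UTC: 09:00-14:15, 16:30-17:00.
Hamid in UTC: 10:00-14:30, 15:15-17:00 (subtract 3h to convert from UTC+3).
Luca: not fully free for 15:15-16:30. Xiulan: not fully free for 15:15-16:30. Jun: free for 15:15-16:30. Jamal: not fully free for 15:15-16:30. Hamid: free for 15:15-16:30.

Jamal, Luca, Xiulan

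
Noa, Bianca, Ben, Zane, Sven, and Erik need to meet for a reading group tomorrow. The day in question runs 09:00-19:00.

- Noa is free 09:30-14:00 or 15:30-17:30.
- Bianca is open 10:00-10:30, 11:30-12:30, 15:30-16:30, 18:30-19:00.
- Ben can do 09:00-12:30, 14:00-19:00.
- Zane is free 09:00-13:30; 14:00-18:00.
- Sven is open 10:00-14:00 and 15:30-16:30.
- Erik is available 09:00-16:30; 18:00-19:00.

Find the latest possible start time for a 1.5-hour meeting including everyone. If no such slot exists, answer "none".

Noa ∩ Bianca: 10:00-10:30, 11:30-12:30, 15:30-16:30.
Noa ∩ Bianca ∩ Ben: 10:00-10:30, 11:30-12:30, 15:30-16:30.
Noa ∩ Bianca ∩ Ben ∩ Zane: 10:00-10:30, 11:30-12:30, 15:30-16:30.
Noa ∩ Bianca ∩ Ben ∩ Zane ∩ Sven: 10:00-10:30, 11:30-12:30, 15:30-16:30.
Noa ∩ Bianca ∩ Ben ∩ Zane ∩ Sven ∩ Erik: 10:00-10:30, 11:30-12:30, 15:30-16:30.
No common window is at least 90 minutes long.

none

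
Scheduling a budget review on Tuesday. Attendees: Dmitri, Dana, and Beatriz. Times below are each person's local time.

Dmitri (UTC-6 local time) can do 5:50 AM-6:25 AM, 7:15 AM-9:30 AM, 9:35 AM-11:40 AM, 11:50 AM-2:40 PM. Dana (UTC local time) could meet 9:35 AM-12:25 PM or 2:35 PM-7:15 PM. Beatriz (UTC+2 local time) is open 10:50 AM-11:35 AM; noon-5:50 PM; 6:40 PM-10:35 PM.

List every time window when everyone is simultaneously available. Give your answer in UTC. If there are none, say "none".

Dmitri in UTC: 11:50-12:25, 13:15-15:30, 15:35-17:40, 17:50-20:40 (add 6h to convert from UTC-6).
Dana in UTC: 09:35-12:25, 14:35-19:15.
Beatriz in UTC: 08:50-09:35, 10:00-15:50, 16:40-20:35 (subtract 2h to convert from UTC+2).
Dmitri ∩ Dana: 11:50-12:25, 14:35-15:30, 15:35-17:40, 17:50-19:15.
Dmitri ∩ Dana ∩ Beatriz: 11:50-12:25, 14:35-15:30, 15:35-15:50, 16:40-17:40, 17:50-19:15.

11:50-12:25, 14:35-15:30, 15:35-15:50, 16:40-17:40, 17:50-19:15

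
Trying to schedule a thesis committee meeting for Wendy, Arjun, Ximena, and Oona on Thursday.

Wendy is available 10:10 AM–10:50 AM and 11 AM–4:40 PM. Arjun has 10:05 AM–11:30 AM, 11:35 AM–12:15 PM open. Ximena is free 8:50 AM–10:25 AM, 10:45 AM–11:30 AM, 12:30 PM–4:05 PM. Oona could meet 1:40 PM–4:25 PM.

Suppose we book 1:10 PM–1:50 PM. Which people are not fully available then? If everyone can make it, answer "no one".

Arjun, Oona

Wendy: free for 13:10-13:50. Arjun: not fully free for 13:10-13:50. Ximena: free for 13:10-13:50. Oona: not fully free for 13:10-13:50.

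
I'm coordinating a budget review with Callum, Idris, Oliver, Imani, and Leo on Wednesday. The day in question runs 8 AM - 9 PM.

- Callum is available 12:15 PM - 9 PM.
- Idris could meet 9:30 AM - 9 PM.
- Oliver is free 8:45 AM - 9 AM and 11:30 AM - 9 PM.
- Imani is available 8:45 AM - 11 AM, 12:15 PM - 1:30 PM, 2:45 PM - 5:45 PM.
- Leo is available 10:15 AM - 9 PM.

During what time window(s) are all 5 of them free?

12:15-13:30, 14:45-17:45

Callum ∩ Idris: 12:15-21:00.
Callum ∩ Idris ∩ Oliver: 12:15-21:00.
Callum ∩ Idris ∩ Oliver ∩ Imani: 12:15-13:30, 14:45-17:45.
Callum ∩ Idris ∩ Oliver ∩ Imani ∩ Leo: 12:15-13:30, 14:45-17:45.
So the common availability across everyone is 12:15-13:30, 14:45-17:45.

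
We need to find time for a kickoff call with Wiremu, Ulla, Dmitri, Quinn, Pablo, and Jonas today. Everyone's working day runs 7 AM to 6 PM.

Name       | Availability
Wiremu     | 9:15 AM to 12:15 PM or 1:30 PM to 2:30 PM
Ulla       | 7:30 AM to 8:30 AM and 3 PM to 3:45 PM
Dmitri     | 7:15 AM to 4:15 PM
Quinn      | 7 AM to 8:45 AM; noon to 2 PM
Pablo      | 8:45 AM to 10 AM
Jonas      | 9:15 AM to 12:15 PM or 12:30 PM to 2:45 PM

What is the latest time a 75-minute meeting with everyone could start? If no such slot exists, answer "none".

Wiremu ∩ Ulla: ∅.
Wiremu ∩ Ulla ∩ Dmitri: ∅.
Wiremu ∩ Ulla ∩ Dmitri ∩ Quinn: ∅.
Wiremu ∩ Ulla ∩ Dmitri ∩ Quinn ∩ Pablo: ∅.
Wiremu ∩ Ulla ∩ Dmitri ∩ Quinn ∩ Pablo ∩ Jonas: ∅.
There is no time when everyone is free.
No common window is at least 75 minutes long.

none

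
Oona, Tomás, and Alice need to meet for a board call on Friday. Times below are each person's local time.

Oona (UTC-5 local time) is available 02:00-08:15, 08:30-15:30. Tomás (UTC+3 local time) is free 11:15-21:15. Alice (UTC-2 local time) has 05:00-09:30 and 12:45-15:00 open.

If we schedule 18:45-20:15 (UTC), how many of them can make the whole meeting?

1

Oona in UTC: 07:00-13:15, 13:30-20:30 (add 5h to convert from UTC-5).
Tomás in UTC: 08:15-18:15 (subtract 3h to convert from UTC+3).
Alice in UTC: 07:00-11:30, 14:45-17:00 (add 2h to convert from UTC-2).
Oona can make the full 18:45-20:15 slot — that's 1.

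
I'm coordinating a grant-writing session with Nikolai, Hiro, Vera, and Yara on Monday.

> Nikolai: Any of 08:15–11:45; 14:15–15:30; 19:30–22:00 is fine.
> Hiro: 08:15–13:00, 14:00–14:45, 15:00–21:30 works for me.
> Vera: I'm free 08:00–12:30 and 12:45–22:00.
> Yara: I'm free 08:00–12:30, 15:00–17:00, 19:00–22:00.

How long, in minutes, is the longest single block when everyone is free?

210

Nikolai ∩ Hiro: 08:15-11:45, 14:15-14:45, 15:00-15:30, 19:30-21:30.
Nikolai ∩ Hiro ∩ Vera: 08:15-11:45, 14:15-14:45, 15:00-15:30, 19:30-21:30.
Nikolai ∩ Hiro ∩ Vera ∩ Yara: 08:15-11:45, 15:00-15:30, 19:30-21:30.
The longest is 08:15-11:45 at 210 minutes.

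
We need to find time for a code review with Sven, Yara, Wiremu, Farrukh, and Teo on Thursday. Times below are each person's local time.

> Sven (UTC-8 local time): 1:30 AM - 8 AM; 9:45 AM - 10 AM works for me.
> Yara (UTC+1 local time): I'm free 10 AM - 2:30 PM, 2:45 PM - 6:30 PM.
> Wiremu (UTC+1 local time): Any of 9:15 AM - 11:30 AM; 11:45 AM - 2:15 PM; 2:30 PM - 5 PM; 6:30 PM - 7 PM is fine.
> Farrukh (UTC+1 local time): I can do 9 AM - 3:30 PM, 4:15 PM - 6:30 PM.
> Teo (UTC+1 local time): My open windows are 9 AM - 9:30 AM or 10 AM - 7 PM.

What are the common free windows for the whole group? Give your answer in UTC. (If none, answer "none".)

Sven in UTC: 09:30-16:00, 17:45-18:00 (add 8h to convert from UTC-8).
Yara in UTC: 09:00-13:30, 13:45-17:30 (subtract 1h to convert from UTC+1).
Wiremu in UTC: 08:15-10:30, 10:45-13:15, 13:30-16:00, 17:30-18:00 (subtract 1h to convert from UTC+1).
Farrukh in UTC: 08:00-14:30, 15:15-17:30 (subtract 1h to convert from UTC+1).
Teo in UTC: 08:00-08:30, 09:00-18:00 (subtract 1h to convert from UTC+1).
Sven ∩ Yara: 09:30-13:30, 13:45-16:00.
Sven ∩ Yara ∩ Wiremu: 09:30-10:30, 10:45-13:15, 13:45-16:00.
Sven ∩ Yara ∩ Wiremu ∩ Farrukh: 09:30-10:30, 10:45-13:15, 13:45-14:30, 15:15-16:00.
Sven ∩ Yara ∩ Wiremu ∩ Farrukh ∩ Teo: 09:30-10:30, 10:45-13:15, 13:45-14:30, 15:15-16:00.

09:30-10:30, 10:45-13:15, 13:45-14:30, 15:15-16:00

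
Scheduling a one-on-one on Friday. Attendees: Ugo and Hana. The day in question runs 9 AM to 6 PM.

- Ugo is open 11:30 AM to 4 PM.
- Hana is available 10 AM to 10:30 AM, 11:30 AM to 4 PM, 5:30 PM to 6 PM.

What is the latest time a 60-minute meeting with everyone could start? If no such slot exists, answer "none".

Ugo ∩ Hana: 11:30-16:00.
The last common window of at least 60 minutes is 11:30-16:00; a 60-minute meeting can start as late as 15:00 and still end by 16:00.

15:00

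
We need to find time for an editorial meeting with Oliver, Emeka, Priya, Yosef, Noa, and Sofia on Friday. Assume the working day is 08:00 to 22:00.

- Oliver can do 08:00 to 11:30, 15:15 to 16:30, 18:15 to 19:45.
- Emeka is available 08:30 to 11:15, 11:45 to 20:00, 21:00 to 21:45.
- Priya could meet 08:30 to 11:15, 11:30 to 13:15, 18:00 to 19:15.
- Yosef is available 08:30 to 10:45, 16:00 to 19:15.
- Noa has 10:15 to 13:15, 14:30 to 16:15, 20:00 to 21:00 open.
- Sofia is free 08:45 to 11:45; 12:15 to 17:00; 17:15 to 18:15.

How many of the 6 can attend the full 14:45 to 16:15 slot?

3

Emeka, Noa, and Sofia can make the full 14:45-16:15 slot — that's 3.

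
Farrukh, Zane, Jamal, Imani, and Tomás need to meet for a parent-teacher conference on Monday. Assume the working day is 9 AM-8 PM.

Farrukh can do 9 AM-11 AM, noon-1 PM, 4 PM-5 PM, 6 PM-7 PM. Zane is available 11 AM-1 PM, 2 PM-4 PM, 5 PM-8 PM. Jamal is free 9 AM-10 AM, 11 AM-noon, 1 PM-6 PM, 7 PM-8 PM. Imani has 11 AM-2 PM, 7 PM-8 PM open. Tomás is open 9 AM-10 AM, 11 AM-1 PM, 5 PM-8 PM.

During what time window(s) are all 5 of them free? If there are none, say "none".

Farrukh ∩ Zane: 12:00-13:00, 18:00-19:00.
Farrukh ∩ Zane ∩ Jamal: ∅.
Farrukh ∩ Zane ∩ Jamal ∩ Imani: ∅.
Farrukh ∩ Zane ∩ Jamal ∩ Imani ∩ Tomás: ∅.
There is no time when everyone is free.

none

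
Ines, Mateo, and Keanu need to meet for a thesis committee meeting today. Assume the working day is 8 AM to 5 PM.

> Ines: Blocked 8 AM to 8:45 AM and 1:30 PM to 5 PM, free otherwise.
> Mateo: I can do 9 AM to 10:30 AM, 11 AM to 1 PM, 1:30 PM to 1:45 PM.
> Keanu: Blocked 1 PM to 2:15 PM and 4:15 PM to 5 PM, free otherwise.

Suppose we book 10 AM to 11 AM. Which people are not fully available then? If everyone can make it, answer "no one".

Mateo

Ines free: 08:45-13:30 (invert busy blocks within the working day).
Mateo free: 09:00-10:30, 11:00-13:00, 13:30-13:45.
Keanu free: 08:00-13:00, 14:15-16:15 (invert busy blocks within the working day).
Ines: free for 10:00-11:00. Mateo: not fully free for 10:00-11:00. Keanu: free for 10:00-11:00.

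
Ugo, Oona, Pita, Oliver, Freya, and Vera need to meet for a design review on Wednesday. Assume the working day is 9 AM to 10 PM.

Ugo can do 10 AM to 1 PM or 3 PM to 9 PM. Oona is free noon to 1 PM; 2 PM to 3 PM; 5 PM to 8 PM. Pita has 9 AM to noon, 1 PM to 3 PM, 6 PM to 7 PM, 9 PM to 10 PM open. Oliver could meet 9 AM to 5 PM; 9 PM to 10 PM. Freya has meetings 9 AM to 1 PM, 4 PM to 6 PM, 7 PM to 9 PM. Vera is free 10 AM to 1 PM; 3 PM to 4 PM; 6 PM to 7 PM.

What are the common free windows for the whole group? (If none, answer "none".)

none

Ugo free: 10:00-13:00, 15:00-21:00.
Oona free: 12:00-13:00, 14:00-15:00, 17:00-20:00.
Pita free: 09:00-12:00, 13:00-15:00, 18:00-19:00, 21:00-22:00.
Oliver free: 09:00-17:00, 21:00-22:00.
Freya free: 13:00-16:00, 18:00-19:00, 21:00-22:00 (invert busy blocks within the working day).
Vera free: 10:00-13:00, 15:00-16:00, 18:00-19:00.
Ugo ∩ Oona: 12:00-13:00, 17:00-20:00.
Ugo ∩ Oona ∩ Pita: 18:00-19:00.
Ugo ∩ Oona ∩ Pita ∩ Oliver: ∅.
Ugo ∩ Oona ∩ Pita ∩ Oliver ∩ Freya: ∅.
Ugo ∩ Oona ∩ Pita ∩ Oliver ∩ Freya ∩ Vera: ∅.
There is no time when everyone is free.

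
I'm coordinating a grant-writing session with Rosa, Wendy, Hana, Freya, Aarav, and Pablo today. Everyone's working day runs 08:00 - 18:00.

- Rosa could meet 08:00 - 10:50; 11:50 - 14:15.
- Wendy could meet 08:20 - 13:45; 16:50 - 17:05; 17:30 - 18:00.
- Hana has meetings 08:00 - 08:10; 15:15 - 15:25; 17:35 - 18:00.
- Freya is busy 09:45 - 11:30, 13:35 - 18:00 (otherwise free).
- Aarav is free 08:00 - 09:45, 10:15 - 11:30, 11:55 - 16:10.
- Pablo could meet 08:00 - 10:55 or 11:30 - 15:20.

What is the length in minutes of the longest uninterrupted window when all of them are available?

100

Rosa free: 08:00-10:50, 11:50-14:15.
Wendy free: 08:20-13:45, 16:50-17:05, 17:30-18:00.
Hana free: 08:10-15:15, 15:25-17:35 (invert busy blocks within the working day).
Freya free: 08:00-09:45, 11:30-13:35 (invert busy blocks within the working day).
Aarav free: 08:00-09:45, 10:15-11:30, 11:55-16:10.
Pablo free: 08:00-10:55, 11:30-15:20.
Rosa ∩ Wendy: 08:20-10:50, 11:50-13:45.
Rosa ∩ Wendy ∩ Hana: 08:20-10:50, 11:50-13:45.
Rosa ∩ Wendy ∩ Hana ∩ Freya: 08:20-09:45, 11:50-13:35.
Rosa ∩ Wendy ∩ Hana ∩ Freya ∩ Aarav: 08:20-09:45, 11:55-13:35.
Rosa ∩ Wendy ∩ Hana ∩ Freya ∩ Aarav ∩ Pablo: 08:20-09:45, 11:55-13:35.
The longest is 11:55-13:35 at 100 minutes.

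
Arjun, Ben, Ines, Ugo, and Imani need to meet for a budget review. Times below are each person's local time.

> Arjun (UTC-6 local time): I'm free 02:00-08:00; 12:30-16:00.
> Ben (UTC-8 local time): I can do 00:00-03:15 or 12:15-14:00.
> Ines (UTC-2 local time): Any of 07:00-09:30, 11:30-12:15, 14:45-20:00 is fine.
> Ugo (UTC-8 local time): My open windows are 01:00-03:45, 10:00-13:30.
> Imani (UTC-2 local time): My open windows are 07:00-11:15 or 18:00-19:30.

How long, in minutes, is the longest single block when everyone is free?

Arjun in UTC: 08:00-14:00, 18:30-22:00 (add 6h to convert from UTC-6).
Ben in UTC: 08:00-11:15, 20:15-22:00 (add 8h to convert from UTC-8).
Ines in UTC: 09:00-11:30, 13:30-14:15, 16:45-22:00 (add 2h to convert from UTC-2).
Ugo in UTC: 09:00-11:45, 18:00-21:30 (add 8h to convert from UTC-8).
Imani in UTC: 09:00-13:15, 20:00-21:30 (add 2h to convert from UTC-2).
Arjun ∩ Ben: 08:00-11:15, 20:15-22:00.
Arjun ∩ Ben ∩ Ines: 09:00-11:15, 20:15-22:00.
Arjun ∩ Ben ∩ Ines ∩ Ugo: 09:00-11:15, 20:15-21:30.
Arjun ∩ Ben ∩ Ines ∩ Ugo ∩ Imani: 09:00-11:15, 20:15-21:30.
Those are the intersection windows.
The longest is 09:00-11:15 at 135 minutes.

135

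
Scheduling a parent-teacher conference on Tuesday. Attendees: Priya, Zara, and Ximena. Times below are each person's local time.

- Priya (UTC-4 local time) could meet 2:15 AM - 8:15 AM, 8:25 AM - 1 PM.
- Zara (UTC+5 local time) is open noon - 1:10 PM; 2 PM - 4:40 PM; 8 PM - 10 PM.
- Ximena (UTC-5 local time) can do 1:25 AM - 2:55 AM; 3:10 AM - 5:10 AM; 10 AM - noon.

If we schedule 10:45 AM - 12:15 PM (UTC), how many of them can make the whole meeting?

1

Priya in UTC: 06:15-12:15, 12:25-17:00 (add 4h to convert from UTC-4).
Zara in UTC: 07:00-08:10, 09:00-11:40, 15:00-17:00 (subtract 5h to convert from UTC+5).
Ximena in UTC: 06:25-07:55, 08:10-10:10, 15:00-17:00 (add 5h to convert from UTC-5).
Priya can make the full 10:45-12:15 slot — that's 1.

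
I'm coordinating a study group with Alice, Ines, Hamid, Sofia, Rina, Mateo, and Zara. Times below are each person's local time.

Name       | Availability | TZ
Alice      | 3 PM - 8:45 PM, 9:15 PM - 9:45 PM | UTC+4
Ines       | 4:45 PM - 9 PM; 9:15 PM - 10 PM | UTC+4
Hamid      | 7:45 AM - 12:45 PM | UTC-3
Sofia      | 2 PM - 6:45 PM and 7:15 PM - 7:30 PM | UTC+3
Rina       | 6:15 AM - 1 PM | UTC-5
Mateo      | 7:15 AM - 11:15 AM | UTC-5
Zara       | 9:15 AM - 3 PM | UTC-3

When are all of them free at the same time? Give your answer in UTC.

12:45-15:45

Alice in UTC: 11:00-16:45, 17:15-17:45 (subtract 4h to convert from UTC+4).
Ines in UTC: 12:45-17:00, 17:15-18:00 (subtract 4h to convert from UTC+4).
Hamid in UTC: 10:45-15:45 (add 3h to convert from UTC-3).
Sofia in UTC: 11:00-15:45, 16:15-16:30 (subtract 3h to convert from UTC+3).
Rina in UTC: 11:15-18:00 (add 5h to convert from UTC-5).
Mateo in UTC: 12:15-16:15 (add 5h to convert from UTC-5).
Zara in UTC: 12:15-18:00 (add 3h to convert from UTC-3).
Alice ∩ Ines: 12:45-16:45, 17:15-17:45.
Alice ∩ Ines ∩ Hamid: 12:45-15:45.
Alice ∩ Ines ∩ Hamid ∩ Sofia: 12:45-15:45.
Alice ∩ Ines ∩ Hamid ∩ Sofia ∩ Rina: 12:45-15:45.
Alice ∩ Ines ∩ Hamid ∩ Sofia ∩ Rina ∩ Mateo: 12:45-15:45.
Alice ∩ Ines ∩ Hamid ∩ Sofia ∩ Rina ∩ Mateo ∩ Zara: 12:45-15:45.
Those are the intersection windows.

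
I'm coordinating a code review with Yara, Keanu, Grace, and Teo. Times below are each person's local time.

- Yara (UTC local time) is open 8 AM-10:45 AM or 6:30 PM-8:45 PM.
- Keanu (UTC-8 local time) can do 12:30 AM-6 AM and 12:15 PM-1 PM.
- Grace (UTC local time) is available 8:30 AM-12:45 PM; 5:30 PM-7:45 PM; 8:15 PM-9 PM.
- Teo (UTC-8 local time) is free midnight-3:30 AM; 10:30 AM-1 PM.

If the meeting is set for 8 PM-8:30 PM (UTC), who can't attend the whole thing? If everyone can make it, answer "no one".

Grace, Keanu

Yara in UTC: 08:00-10:45, 18:30-20:45.
Keanu in UTC: 08:30-14:00, 20:15-21:00 (add 8h to convert from UTC-8).
Grace in UTC: 08:30-12:45, 17:30-19:45, 20:15-21:00.
Teo in UTC: 08:00-11:30, 18:30-21:00 (add 8h to convert from UTC-8).
Yara: free for 20:00-20:30. Keanu: not fully free for 20:00-20:30. Grace: not fully free for 20:00-20:30. Teo: free for 20:00-20:30.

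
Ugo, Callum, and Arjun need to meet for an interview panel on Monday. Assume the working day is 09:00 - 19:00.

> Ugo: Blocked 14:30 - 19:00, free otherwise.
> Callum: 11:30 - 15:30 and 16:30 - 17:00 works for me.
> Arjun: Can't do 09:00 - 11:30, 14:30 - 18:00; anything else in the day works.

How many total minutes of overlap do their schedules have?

180

Ugo free: 09:00-14:30 (invert busy blocks within the working day).
Callum free: 11:30-15:30, 16:30-17:00.
Arjun free: 11:30-14:30, 18:00-19:00 (invert busy blocks within the working day).
Ugo ∩ Callum: 11:30-14:30.
Ugo ∩ Callum ∩ Arjun: 11:30-14:30.
Those are the intersection windows.
That's a single block of 180 minutes.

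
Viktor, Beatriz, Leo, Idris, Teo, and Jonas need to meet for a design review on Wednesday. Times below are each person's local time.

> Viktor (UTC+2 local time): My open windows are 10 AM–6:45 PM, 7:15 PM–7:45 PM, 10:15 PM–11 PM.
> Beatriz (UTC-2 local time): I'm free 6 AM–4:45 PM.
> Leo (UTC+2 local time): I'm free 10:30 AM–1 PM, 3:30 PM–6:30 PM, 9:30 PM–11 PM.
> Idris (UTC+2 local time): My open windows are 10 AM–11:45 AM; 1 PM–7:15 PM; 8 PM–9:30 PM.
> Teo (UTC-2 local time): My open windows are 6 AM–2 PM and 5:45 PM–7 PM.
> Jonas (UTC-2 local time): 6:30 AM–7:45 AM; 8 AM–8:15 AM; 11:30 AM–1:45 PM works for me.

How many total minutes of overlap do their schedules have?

210

Viktor in UTC: 08:00-16:45, 17:15-17:45, 20:15-21:00 (subtract 2h to convert from UTC+2).
Beatriz in UTC: 08:00-18:45 (add 2h to convert from UTC-2).
Leo in UTC: 08:30-11:00, 13:30-16:30, 19:30-21:00 (subtract 2h to convert from UTC+2).
Idris in UTC: 08:00-09:45, 11:00-17:15, 18:00-19:30 (subtract 2h to convert from UTC+2).
Teo in UTC: 08:00-16:00, 19:45-21:00 (add 2h to convert from UTC-2).
Jonas in UTC: 08:30-09:45, 10:00-10:15, 13:30-15:45 (add 2h to convert from UTC-2).
Viktor ∩ Beatriz: 08:00-16:45, 17:15-17:45.
Viktor ∩ Beatriz ∩ Leo: 08:30-11:00, 13:30-16:30.
Viktor ∩ Beatriz ∩ Leo ∩ Idris: 08:30-09:45, 13:30-16:30.
Viktor ∩ Beatriz ∩ Leo ∩ Idris ∩ Teo: 08:30-09:45, 13:30-16:00.
Viktor ∩ Beatriz ∩ Leo ∩ Idris ∩ Teo ∩ Jonas: 08:30-09:45, 13:30-15:45.
Summing the common windows: 75 + 135 = 210 minutes.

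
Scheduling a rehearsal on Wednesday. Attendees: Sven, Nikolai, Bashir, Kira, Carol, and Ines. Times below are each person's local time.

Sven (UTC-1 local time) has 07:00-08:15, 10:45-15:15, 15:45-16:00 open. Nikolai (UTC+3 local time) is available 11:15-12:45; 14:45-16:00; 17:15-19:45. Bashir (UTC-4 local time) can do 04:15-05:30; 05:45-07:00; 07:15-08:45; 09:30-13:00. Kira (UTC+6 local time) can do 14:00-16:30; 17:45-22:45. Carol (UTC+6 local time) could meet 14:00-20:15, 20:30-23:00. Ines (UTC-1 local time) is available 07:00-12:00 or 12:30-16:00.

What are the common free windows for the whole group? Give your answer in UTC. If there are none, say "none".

Sven in UTC: 08:00-09:15, 11:45-16:15, 16:45-17:00 (add 1h to convert from UTC-1).
Nikolai in UTC: 08:15-09:45, 11:45-13:00, 14:15-16:45 (subtract 3h to convert from UTC+3).
Bashir in UTC: 08:15-09:30, 09:45-11:00, 11:15-12:45, 13:30-17:00 (add 4h to convert from UTC-4).
Kira in UTC: 08:00-10:30, 11:45-16:45 (subtract 6h to convert from UTC+6).
Carol in UTC: 08:00-14:15, 14:30-17:00 (subtract 6h to convert from UTC+6).
Ines in UTC: 08:00-13:00, 13:30-17:00 (add 1h to convert from UTC-1).
Sven ∩ Nikolai: 08:15-09:15, 11:45-13:00, 14:15-16:15.
Sven ∩ Nikolai ∩ Bashir: 08:15-09:15, 11:45-12:45, 14:15-16:15.
Sven ∩ Nikolai ∩ Bashir ∩ Kira: 08:15-09:15, 11:45-12:45, 14:15-16:15.
Sven ∩ Nikolai ∩ Bashir ∩ Kira ∩ Carol: 08:15-09:15, 11:45-12:45, 14:30-16:15.
Sven ∩ Nikolai ∩ Bashir ∩ Kira ∩ Carol ∩ Ines: 08:15-09:15, 11:45-12:45, 14:30-16:15.

08:15-09:15, 11:45-12:45, 14:30-16:15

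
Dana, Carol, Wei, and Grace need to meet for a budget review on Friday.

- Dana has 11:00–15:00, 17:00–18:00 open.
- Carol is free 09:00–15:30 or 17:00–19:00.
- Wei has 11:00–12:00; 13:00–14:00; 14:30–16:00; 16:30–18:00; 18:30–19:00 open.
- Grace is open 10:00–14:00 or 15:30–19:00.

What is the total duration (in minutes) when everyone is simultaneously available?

Dana ∩ Carol: 11:00-15:00, 17:00-18:00.
Dana ∩ Carol ∩ Wei: 11:00-12:00, 13:00-14:00, 14:30-15:00, 17:00-18:00.
Dana ∩ Carol ∩ Wei ∩ Grace: 11:00-12:00, 13:00-14:00, 17:00-18:00.
Summing the common windows: 60 + 60 + 60 = 180 minutes.

180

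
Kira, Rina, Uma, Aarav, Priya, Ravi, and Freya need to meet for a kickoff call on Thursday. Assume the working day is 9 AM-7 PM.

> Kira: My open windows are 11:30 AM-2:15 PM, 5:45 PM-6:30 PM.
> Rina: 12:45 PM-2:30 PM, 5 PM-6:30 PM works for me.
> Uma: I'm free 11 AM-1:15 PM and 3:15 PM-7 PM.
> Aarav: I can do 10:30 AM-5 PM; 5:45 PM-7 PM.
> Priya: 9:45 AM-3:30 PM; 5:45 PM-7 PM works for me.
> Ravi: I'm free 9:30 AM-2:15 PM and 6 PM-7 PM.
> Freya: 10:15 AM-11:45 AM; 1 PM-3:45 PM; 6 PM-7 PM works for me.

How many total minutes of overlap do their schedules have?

Kira ∩ Rina: 12:45-14:15, 17:45-18:30.
Kira ∩ Rina ∩ Uma: 12:45-13:15, 17:45-18:30.
Kira ∩ Rina ∩ Uma ∩ Aarav: 12:45-13:15, 17:45-18:30.
Kira ∩ Rina ∩ Uma ∩ Aarav ∩ Priya: 12:45-13:15, 17:45-18:30.
Kira ∩ Rina ∩ Uma ∩ Aarav ∩ Priya ∩ Ravi: 12:45-13:15, 18:00-18:30.
Kira ∩ Rina ∩ Uma ∩ Aarav ∩ Priya ∩ Ravi ∩ Freya: 13:00-13:15, 18:00-18:30.
So the common availability across everyone is 13:00-13:15, 18:00-18:30.
Summing the common windows: 15 + 30 = 45 minutes.

45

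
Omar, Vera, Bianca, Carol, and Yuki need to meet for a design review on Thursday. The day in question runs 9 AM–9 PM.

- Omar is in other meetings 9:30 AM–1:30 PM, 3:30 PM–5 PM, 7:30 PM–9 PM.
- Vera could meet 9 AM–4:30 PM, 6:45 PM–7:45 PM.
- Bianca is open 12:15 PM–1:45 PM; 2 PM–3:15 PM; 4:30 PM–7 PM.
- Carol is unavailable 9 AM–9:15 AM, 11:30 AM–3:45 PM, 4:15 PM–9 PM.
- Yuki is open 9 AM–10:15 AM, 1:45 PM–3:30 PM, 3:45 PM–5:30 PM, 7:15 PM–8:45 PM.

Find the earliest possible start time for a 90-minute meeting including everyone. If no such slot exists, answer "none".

Omar free: 09:00-09:30, 13:30-15:30, 17:00-19:30 (invert busy blocks within the working day).
Vera free: 09:00-16:30, 18:45-19:45.
Bianca free: 12:15-13:45, 14:00-15:15, 16:30-19:00.
Carol free: 09:15-11:30, 15:45-16:15 (invert busy blocks within the working day).
Yuki free: 09:00-10:15, 13:45-15:30, 15:45-17:30, 19:15-20:45.
Omar ∩ Vera: 09:00-09:30, 13:30-15:30, 18:45-19:30.
Omar ∩ Vera ∩ Bianca: 13:30-13:45, 14:00-15:15, 18:45-19:00.
Omar ∩ Vera ∩ Bianca ∩ Carol: ∅.
Omar ∩ Vera ∩ Bianca ∩ Carol ∩ Yuki: ∅.
There is no time when everyone is free.
No common window is at least 90 minutes long.

none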